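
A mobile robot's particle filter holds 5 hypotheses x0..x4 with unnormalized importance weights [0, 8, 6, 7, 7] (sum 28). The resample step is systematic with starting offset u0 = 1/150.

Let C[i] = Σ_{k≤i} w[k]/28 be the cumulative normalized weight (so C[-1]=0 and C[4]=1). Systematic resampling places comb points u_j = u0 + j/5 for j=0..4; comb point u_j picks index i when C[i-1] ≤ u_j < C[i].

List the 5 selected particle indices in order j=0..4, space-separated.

C = [0, 2/7, 1/2, 3/4, 1]
j=0: u_0=1/150 ∈ [0, 2/7) → index 1
j=1: u_1=31/150 ∈ [0, 2/7) → index 1
j=2: u_2=61/150 ∈ [2/7, 1/2) → index 2
j=3: u_3=91/150 ∈ [1/2, 3/4) → index 3
j=4: u_4=121/150 ∈ [3/4, 1) → index 4

1 1 2 3 4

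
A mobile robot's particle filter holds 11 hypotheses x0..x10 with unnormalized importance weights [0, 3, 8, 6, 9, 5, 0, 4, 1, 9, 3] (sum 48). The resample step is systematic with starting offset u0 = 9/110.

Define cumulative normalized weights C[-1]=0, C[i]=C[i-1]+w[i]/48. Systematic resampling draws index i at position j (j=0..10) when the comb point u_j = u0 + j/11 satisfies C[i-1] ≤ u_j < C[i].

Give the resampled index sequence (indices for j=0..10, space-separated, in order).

C = [0, 1/16, 11/48, 17/48, 13/24, 31/48, 31/48, 35/48, 3/4, 15/16, 1]
j=0: u_0=9/110 ∈ [1/16, 11/48) → index 2
j=1: u_1=19/110 ∈ [1/16, 11/48) → index 2
j=2: u_2=29/110 ∈ [11/48, 17/48) → index 3
j=3: u_3=39/110 ∈ [17/48, 13/24) → index 4
j=4: u_4=49/110 ∈ [17/48, 13/24) → index 4
j=5: u_5=59/110 ∈ [17/48, 13/24) → index 4
j=6: u_6=69/110 ∈ [13/24, 31/48) → index 5
j=7: u_7=79/110 ∈ [31/48, 35/48) → index 7
j=8: u_8=89/110 ∈ [3/4, 15/16) → index 9
j=9: u_9=9/10 ∈ [3/4, 15/16) → index 9
j=10: u_10=109/110 ∈ [15/16, 1) → index 10

2 2 3 4 4 4 5 7 9 9 10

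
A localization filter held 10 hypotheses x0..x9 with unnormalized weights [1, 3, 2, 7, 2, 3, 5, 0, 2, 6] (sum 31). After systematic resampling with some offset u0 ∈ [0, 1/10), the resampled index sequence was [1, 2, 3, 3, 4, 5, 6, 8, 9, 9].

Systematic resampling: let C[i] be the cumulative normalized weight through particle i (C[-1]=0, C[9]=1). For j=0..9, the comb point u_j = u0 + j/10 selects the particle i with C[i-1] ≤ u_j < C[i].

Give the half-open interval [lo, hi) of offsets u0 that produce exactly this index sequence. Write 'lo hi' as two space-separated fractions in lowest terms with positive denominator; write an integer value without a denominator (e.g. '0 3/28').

C = [1/31, 4/31, 6/31, 13/31, 15/31, 18/31, 23/31, 23/31, 25/31, 1]
j=0 picked index 1: u0 ∈ [1/31, 4/31)
j=1 picked index 2: u0 ∈ [9/310, 29/310)
j=2 picked index 3: u0 ∈ [-1/155, 34/155)
j=3 picked index 3: u0 ∈ [-33/310, 37/310)
j=4 picked index 4: u0 ∈ [3/155, 13/155)
j=5 picked index 5: u0 ∈ [-1/62, 5/62)
j=6 picked index 6: u0 ∈ [-3/155, 22/155)
j=7 picked index 8: u0 ∈ [13/310, 33/310)
j=8 picked index 9: u0 ∈ [1/155, 1/5)
j=9 picked index 9: u0 ∈ [-29/310, 1/10)
intersection: [13/310, 5/62)

13/310 5/62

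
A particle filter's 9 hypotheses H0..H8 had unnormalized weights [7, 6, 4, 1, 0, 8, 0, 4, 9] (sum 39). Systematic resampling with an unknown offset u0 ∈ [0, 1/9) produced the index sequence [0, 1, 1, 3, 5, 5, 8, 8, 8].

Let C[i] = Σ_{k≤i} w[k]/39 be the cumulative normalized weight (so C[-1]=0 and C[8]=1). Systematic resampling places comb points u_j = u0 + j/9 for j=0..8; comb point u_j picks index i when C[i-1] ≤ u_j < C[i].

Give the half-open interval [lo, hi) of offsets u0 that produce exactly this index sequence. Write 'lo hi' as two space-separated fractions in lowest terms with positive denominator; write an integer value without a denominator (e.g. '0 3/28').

4/39 1/9

C = [7/39, 1/3, 17/39, 6/13, 6/13, 2/3, 2/3, 10/13, 1]
j=0 picked index 0: u0 ∈ [0, 7/39)
j=1 picked index 1: u0 ∈ [8/117, 2/9)
j=2 picked index 1: u0 ∈ [-5/117, 1/9)
j=3 picked index 3: u0 ∈ [4/39, 5/39)
j=4 picked index 5: u0 ∈ [2/117, 2/9)
j=5 picked index 5: u0 ∈ [-11/117, 1/9)
j=6 picked index 8: u0 ∈ [4/39, 1/3)
j=7 picked index 8: u0 ∈ [-1/117, 2/9)
j=8 picked index 8: u0 ∈ [-14/117, 1/9)
intersection: [4/39, 1/9)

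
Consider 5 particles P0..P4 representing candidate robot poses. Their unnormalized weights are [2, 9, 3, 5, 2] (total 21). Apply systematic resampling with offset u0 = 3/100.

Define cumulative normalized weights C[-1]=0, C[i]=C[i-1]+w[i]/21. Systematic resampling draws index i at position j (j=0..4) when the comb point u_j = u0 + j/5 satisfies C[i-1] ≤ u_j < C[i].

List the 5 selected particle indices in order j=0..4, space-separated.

C = [2/21, 11/21, 2/3, 19/21, 1]
j=0: u_0=3/100 ∈ [0, 2/21) → index 0
j=1: u_1=23/100 ∈ [2/21, 11/21) → index 1
j=2: u_2=43/100 ∈ [2/21, 11/21) → index 1
j=3: u_3=63/100 ∈ [11/21, 2/3) → index 2
j=4: u_4=83/100 ∈ [2/3, 19/21) → index 3

0 1 1 2 3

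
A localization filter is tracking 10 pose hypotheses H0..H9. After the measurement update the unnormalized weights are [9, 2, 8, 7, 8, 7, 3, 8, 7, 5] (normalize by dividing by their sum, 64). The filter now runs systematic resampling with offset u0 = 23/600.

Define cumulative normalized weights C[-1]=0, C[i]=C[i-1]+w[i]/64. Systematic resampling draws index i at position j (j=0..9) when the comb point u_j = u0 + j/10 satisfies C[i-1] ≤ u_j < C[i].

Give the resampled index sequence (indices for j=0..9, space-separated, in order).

0 0 2 3 4 5 5 7 8 9

C = [9/64, 11/64, 19/64, 13/32, 17/32, 41/64, 11/16, 13/16, 59/64, 1]
j=0: u_0=23/600 ∈ [0, 9/64) → index 0
j=1: u_1=83/600 ∈ [0, 9/64) → index 0
j=2: u_2=143/600 ∈ [11/64, 19/64) → index 2
j=3: u_3=203/600 ∈ [19/64, 13/32) → index 3
j=4: u_4=263/600 ∈ [13/32, 17/32) → index 4
j=5: u_5=323/600 ∈ [17/32, 41/64) → index 5
j=6: u_6=383/600 ∈ [17/32, 41/64) → index 5
j=7: u_7=443/600 ∈ [11/16, 13/16) → index 7
j=8: u_8=503/600 ∈ [13/16, 59/64) → index 8
j=9: u_9=563/600 ∈ [59/64, 1) → index 9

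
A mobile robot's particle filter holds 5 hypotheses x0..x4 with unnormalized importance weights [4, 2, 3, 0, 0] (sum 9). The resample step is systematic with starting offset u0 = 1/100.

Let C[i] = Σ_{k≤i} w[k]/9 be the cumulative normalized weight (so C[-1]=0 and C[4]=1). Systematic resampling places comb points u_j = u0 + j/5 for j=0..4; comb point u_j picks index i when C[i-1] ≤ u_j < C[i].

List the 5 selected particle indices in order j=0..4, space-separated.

C = [4/9, 2/3, 1, 1, 1]
j=0: u_0=1/100 ∈ [0, 4/9) → index 0
j=1: u_1=21/100 ∈ [0, 4/9) → index 0
j=2: u_2=41/100 ∈ [0, 4/9) → index 0
j=3: u_3=61/100 ∈ [4/9, 2/3) → index 1
j=4: u_4=81/100 ∈ [2/3, 1) → index 2

0 0 0 1 2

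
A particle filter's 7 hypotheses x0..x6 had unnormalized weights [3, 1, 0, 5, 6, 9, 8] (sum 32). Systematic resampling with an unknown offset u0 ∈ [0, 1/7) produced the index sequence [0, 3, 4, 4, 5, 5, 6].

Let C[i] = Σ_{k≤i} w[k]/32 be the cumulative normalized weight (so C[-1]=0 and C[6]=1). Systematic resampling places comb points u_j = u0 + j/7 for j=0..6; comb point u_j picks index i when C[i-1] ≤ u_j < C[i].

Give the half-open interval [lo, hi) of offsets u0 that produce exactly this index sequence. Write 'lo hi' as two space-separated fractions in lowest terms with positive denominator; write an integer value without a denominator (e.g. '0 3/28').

0 1/28

C = [3/32, 1/8, 1/8, 9/32, 15/32, 3/4, 1]
j=0 picked index 0: u0 ∈ [0, 3/32)
j=1 picked index 3: u0 ∈ [-1/56, 31/224)
j=2 picked index 4: u0 ∈ [-1/224, 41/224)
j=3 picked index 4: u0 ∈ [-33/224, 9/224)
j=4 picked index 5: u0 ∈ [-23/224, 5/28)
j=5 picked index 5: u0 ∈ [-55/224, 1/28)
j=6 picked index 6: u0 ∈ [-3/28, 1/7)
intersection: [0, 1/28)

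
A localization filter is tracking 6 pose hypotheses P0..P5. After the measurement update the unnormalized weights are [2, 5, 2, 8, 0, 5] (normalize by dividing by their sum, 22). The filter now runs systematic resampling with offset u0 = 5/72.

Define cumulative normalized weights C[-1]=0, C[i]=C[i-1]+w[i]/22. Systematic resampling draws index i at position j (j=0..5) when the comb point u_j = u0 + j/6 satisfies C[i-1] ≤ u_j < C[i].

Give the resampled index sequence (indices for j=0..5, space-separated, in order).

0 1 2 3 3 5

C = [1/11, 7/22, 9/22, 17/22, 17/22, 1]
j=0: u_0=5/72 ∈ [0, 1/11) → index 0
j=1: u_1=17/72 ∈ [1/11, 7/22) → index 1
j=2: u_2=29/72 ∈ [7/22, 9/22) → index 2
j=3: u_3=41/72 ∈ [9/22, 17/22) → index 3
j=4: u_4=53/72 ∈ [9/22, 17/22) → index 3
j=5: u_5=65/72 ∈ [17/22, 1) → index 5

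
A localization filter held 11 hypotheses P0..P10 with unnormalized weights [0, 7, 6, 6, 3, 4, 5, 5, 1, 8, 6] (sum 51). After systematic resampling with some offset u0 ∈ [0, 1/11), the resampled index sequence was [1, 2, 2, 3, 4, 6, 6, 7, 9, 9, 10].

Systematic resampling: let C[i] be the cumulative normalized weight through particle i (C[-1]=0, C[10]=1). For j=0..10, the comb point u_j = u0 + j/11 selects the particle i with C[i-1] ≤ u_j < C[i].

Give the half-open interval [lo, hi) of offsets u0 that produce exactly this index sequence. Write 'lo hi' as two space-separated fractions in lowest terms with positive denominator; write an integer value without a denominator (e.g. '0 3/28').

31/561 35/561

C = [0, 7/51, 13/51, 19/51, 22/51, 26/51, 31/51, 12/17, 37/51, 15/17, 1]
j=0 picked index 1: u0 ∈ [0, 7/51)
j=1 picked index 2: u0 ∈ [26/561, 92/561)
j=2 picked index 2: u0 ∈ [-25/561, 41/561)
j=3 picked index 3: u0 ∈ [-10/561, 56/561)
j=4 picked index 4: u0 ∈ [5/561, 38/561)
j=5 picked index 6: u0 ∈ [31/561, 86/561)
j=6 picked index 6: u0 ∈ [-20/561, 35/561)
j=7 picked index 7: u0 ∈ [-16/561, 13/187)
j=8 picked index 9: u0 ∈ [-1/561, 29/187)
j=9 picked index 9: u0 ∈ [-52/561, 12/187)
j=10 picked index 10: u0 ∈ [-5/187, 1/11)
intersection: [31/561, 35/561)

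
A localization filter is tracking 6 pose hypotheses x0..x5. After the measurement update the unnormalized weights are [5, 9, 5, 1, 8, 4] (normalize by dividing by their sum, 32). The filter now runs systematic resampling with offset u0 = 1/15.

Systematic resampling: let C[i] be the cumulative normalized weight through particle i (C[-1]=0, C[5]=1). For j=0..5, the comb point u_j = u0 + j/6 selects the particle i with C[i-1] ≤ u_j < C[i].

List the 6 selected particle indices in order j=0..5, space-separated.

C = [5/32, 7/16, 19/32, 5/8, 7/8, 1]
j=0: u_0=1/15 ∈ [0, 5/32) → index 0
j=1: u_1=7/30 ∈ [5/32, 7/16) → index 1
j=2: u_2=2/5 ∈ [5/32, 7/16) → index 1
j=3: u_3=17/30 ∈ [7/16, 19/32) → index 2
j=4: u_4=11/15 ∈ [5/8, 7/8) → index 4
j=5: u_5=9/10 ∈ [7/8, 1) → index 5

0 1 1 2 4 5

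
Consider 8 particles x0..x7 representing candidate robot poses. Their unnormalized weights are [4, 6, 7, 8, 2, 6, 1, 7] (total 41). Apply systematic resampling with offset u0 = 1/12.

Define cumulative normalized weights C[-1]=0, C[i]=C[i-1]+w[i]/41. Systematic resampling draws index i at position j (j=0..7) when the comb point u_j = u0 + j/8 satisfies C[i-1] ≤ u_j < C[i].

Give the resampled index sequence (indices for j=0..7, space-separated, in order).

0 1 2 3 3 5 7 7

C = [4/41, 10/41, 17/41, 25/41, 27/41, 33/41, 34/41, 1]
j=0: u_0=1/12 ∈ [0, 4/41) → index 0
j=1: u_1=5/24 ∈ [4/41, 10/41) → index 1
j=2: u_2=1/3 ∈ [10/41, 17/41) → index 2
j=3: u_3=11/24 ∈ [17/41, 25/41) → index 3
j=4: u_4=7/12 ∈ [17/41, 25/41) → index 3
j=5: u_5=17/24 ∈ [27/41, 33/41) → index 5
j=6: u_6=5/6 ∈ [34/41, 1) → index 7
j=7: u_7=23/24 ∈ [34/41, 1) → index 7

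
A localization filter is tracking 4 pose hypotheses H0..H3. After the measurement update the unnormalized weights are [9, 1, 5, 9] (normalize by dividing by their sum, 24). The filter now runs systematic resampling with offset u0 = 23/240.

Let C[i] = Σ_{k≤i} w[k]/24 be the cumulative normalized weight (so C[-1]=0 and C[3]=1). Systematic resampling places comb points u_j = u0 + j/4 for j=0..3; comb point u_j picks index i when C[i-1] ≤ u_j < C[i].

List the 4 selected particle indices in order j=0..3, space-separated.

0 0 2 3

C = [3/8, 5/12, 5/8, 1]
j=0: u_0=23/240 ∈ [0, 3/8) → index 0
j=1: u_1=83/240 ∈ [0, 3/8) → index 0
j=2: u_2=143/240 ∈ [5/12, 5/8) → index 2
j=3: u_3=203/240 ∈ [5/8, 1) → index 3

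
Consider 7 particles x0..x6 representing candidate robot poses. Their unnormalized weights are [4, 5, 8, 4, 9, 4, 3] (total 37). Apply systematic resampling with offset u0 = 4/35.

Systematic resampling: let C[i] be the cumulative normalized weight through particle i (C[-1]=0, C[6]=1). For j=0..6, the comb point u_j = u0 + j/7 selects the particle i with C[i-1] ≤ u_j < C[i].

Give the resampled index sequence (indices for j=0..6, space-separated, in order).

1 2 2 3 4 5 6

C = [4/37, 9/37, 17/37, 21/37, 30/37, 34/37, 1]
j=0: u_0=4/35 ∈ [4/37, 9/37) → index 1
j=1: u_1=9/35 ∈ [9/37, 17/37) → index 2
j=2: u_2=2/5 ∈ [9/37, 17/37) → index 2
j=3: u_3=19/35 ∈ [17/37, 21/37) → index 3
j=4: u_4=24/35 ∈ [21/37, 30/37) → index 4
j=5: u_5=29/35 ∈ [30/37, 34/37) → index 5
j=6: u_6=34/35 ∈ [34/37, 1) → index 6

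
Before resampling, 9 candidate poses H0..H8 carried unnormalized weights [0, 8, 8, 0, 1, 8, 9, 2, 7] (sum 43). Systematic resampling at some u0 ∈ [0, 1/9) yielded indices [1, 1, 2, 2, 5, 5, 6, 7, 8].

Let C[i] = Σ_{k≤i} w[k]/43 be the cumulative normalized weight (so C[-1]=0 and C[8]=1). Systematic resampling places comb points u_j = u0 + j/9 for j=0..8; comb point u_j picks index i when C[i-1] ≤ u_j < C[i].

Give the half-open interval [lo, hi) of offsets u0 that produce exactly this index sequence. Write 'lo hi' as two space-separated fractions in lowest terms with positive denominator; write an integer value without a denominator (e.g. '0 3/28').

5/387 10/387

C = [0, 8/43, 16/43, 16/43, 17/43, 25/43, 34/43, 36/43, 1]
j=0 picked index 1: u0 ∈ [0, 8/43)
j=1 picked index 1: u0 ∈ [-1/9, 29/387)
j=2 picked index 2: u0 ∈ [-14/387, 58/387)
j=3 picked index 2: u0 ∈ [-19/129, 5/129)
j=4 picked index 5: u0 ∈ [-19/387, 53/387)
j=5 picked index 5: u0 ∈ [-62/387, 10/387)
j=6 picked index 6: u0 ∈ [-11/129, 16/129)
j=7 picked index 7: u0 ∈ [5/387, 23/387)
j=8 picked index 8: u0 ∈ [-20/387, 1/9)
intersection: [5/387, 10/387)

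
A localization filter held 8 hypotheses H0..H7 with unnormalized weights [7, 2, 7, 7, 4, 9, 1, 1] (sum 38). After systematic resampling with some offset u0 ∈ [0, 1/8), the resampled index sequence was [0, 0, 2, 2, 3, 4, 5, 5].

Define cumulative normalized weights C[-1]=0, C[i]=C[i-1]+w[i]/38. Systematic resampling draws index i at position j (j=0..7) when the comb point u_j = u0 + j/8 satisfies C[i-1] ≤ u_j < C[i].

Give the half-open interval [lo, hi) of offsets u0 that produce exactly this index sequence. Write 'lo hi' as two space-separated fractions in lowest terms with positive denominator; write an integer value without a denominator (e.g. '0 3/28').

0 7/152

C = [7/38, 9/38, 8/19, 23/38, 27/38, 18/19, 37/38, 1]
j=0 picked index 0: u0 ∈ [0, 7/38)
j=1 picked index 0: u0 ∈ [-1/8, 9/152)
j=2 picked index 2: u0 ∈ [-1/76, 13/76)
j=3 picked index 2: u0 ∈ [-21/152, 7/152)
j=4 picked index 3: u0 ∈ [-3/38, 2/19)
j=5 picked index 4: u0 ∈ [-3/152, 13/152)
j=6 picked index 5: u0 ∈ [-3/76, 15/76)
j=7 picked index 5: u0 ∈ [-25/152, 11/152)
intersection: [0, 7/152)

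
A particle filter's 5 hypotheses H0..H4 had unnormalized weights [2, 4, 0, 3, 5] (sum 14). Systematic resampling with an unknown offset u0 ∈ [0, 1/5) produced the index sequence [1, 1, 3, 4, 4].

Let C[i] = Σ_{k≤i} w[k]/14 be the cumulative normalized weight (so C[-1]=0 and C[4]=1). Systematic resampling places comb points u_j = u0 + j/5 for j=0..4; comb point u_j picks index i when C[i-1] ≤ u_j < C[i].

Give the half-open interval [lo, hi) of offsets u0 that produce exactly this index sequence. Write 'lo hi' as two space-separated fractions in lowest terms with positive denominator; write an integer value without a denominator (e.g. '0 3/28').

1/7 1/5

C = [1/7, 3/7, 3/7, 9/14, 1]
j=0 picked index 1: u0 ∈ [1/7, 3/7)
j=1 picked index 1: u0 ∈ [-2/35, 8/35)
j=2 picked index 3: u0 ∈ [1/35, 17/70)
j=3 picked index 4: u0 ∈ [3/70, 2/5)
j=4 picked index 4: u0 ∈ [-11/70, 1/5)
intersection: [1/7, 1/5)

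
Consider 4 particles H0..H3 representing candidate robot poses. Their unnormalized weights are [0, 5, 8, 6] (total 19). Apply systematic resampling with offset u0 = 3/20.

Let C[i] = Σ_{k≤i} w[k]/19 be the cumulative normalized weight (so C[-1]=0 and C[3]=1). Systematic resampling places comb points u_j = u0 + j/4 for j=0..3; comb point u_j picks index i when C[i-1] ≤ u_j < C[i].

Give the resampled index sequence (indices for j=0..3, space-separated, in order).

C = [0, 5/19, 13/19, 1]
j=0: u_0=3/20 ∈ [0, 5/19) → index 1
j=1: u_1=2/5 ∈ [5/19, 13/19) → index 2
j=2: u_2=13/20 ∈ [5/19, 13/19) → index 2
j=3: u_3=9/10 ∈ [13/19, 1) → index 3

1 2 2 3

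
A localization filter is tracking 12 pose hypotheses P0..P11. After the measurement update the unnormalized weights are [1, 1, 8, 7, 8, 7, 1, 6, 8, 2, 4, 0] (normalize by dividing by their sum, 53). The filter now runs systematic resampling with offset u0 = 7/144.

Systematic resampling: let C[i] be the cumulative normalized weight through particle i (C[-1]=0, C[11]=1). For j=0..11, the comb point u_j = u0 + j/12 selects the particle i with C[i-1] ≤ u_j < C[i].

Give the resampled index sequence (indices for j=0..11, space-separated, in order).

C = [1/53, 2/53, 10/53, 17/53, 25/53, 32/53, 33/53, 39/53, 47/53, 49/53, 1, 1]
j=0: u_0=7/144 ∈ [2/53, 10/53) → index 2
j=1: u_1=19/144 ∈ [2/53, 10/53) → index 2
j=2: u_2=31/144 ∈ [10/53, 17/53) → index 3
j=3: u_3=43/144 ∈ [10/53, 17/53) → index 3
j=4: u_4=55/144 ∈ [17/53, 25/53) → index 4
j=5: u_5=67/144 ∈ [17/53, 25/53) → index 4
j=6: u_6=79/144 ∈ [25/53, 32/53) → index 5
j=7: u_7=91/144 ∈ [33/53, 39/53) → index 7
j=8: u_8=103/144 ∈ [33/53, 39/53) → index 7
j=9: u_9=115/144 ∈ [39/53, 47/53) → index 8
j=10: u_10=127/144 ∈ [39/53, 47/53) → index 8
j=11: u_11=139/144 ∈ [49/53, 1) → index 10

2 2 3 3 4 4 5 7 7 8 8 10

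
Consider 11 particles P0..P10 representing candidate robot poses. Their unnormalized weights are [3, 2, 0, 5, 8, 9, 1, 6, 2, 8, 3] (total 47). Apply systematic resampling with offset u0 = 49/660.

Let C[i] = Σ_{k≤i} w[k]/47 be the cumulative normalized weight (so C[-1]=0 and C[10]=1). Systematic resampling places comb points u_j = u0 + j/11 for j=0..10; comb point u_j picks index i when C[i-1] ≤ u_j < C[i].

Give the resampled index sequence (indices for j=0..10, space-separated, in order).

1 3 4 4 5 5 7 7 9 9 10

C = [3/47, 5/47, 5/47, 10/47, 18/47, 27/47, 28/47, 34/47, 36/47, 44/47, 1]
j=0: u_0=49/660 ∈ [3/47, 5/47) → index 1
j=1: u_1=109/660 ∈ [5/47, 10/47) → index 3
j=2: u_2=169/660 ∈ [10/47, 18/47) → index 4
j=3: u_3=229/660 ∈ [10/47, 18/47) → index 4
j=4: u_4=289/660 ∈ [18/47, 27/47) → index 5
j=5: u_5=349/660 ∈ [18/47, 27/47) → index 5
j=6: u_6=409/660 ∈ [28/47, 34/47) → index 7
j=7: u_7=469/660 ∈ [28/47, 34/47) → index 7
j=8: u_8=529/660 ∈ [36/47, 44/47) → index 9
j=9: u_9=589/660 ∈ [36/47, 44/47) → index 9
j=10: u_10=59/60 ∈ [44/47, 1) → index 10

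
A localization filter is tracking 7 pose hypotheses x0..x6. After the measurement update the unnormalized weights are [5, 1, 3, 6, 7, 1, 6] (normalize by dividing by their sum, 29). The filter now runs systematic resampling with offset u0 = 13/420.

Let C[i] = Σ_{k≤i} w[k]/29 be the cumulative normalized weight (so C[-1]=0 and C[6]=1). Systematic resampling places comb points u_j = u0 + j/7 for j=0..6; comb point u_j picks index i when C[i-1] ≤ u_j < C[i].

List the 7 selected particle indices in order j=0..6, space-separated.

0 1 3 3 4 4 6

C = [5/29, 6/29, 9/29, 15/29, 22/29, 23/29, 1]
j=0: u_0=13/420 ∈ [0, 5/29) → index 0
j=1: u_1=73/420 ∈ [5/29, 6/29) → index 1
j=2: u_2=19/60 ∈ [9/29, 15/29) → index 3
j=3: u_3=193/420 ∈ [9/29, 15/29) → index 3
j=4: u_4=253/420 ∈ [15/29, 22/29) → index 4
j=5: u_5=313/420 ∈ [15/29, 22/29) → index 4
j=6: u_6=373/420 ∈ [23/29, 1) → index 6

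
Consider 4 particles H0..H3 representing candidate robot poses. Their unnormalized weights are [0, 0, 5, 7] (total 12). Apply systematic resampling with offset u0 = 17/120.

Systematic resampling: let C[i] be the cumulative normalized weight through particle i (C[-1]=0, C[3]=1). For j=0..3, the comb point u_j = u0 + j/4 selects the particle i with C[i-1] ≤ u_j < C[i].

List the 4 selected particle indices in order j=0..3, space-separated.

2 2 3 3

C = [0, 0, 5/12, 1]
j=0: u_0=17/120 ∈ [0, 5/12) → index 2
j=1: u_1=47/120 ∈ [0, 5/12) → index 2
j=2: u_2=77/120 ∈ [5/12, 1) → index 3
j=3: u_3=107/120 ∈ [5/12, 1) → index 3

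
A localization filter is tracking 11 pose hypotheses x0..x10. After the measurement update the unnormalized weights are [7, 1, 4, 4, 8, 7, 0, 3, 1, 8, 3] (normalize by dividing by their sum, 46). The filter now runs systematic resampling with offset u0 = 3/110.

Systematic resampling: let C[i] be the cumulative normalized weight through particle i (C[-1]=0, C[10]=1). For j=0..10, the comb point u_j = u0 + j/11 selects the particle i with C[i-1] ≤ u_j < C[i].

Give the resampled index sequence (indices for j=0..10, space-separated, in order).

C = [7/46, 4/23, 6/23, 8/23, 12/23, 31/46, 31/46, 17/23, 35/46, 43/46, 1]
j=0: u_0=3/110 ∈ [0, 7/46) → index 0
j=1: u_1=13/110 ∈ [0, 7/46) → index 0
j=2: u_2=23/110 ∈ [4/23, 6/23) → index 2
j=3: u_3=3/10 ∈ [6/23, 8/23) → index 3
j=4: u_4=43/110 ∈ [8/23, 12/23) → index 4
j=5: u_5=53/110 ∈ [8/23, 12/23) → index 4
j=6: u_6=63/110 ∈ [12/23, 31/46) → index 5
j=7: u_7=73/110 ∈ [12/23, 31/46) → index 5
j=8: u_8=83/110 ∈ [17/23, 35/46) → index 8
j=9: u_9=93/110 ∈ [35/46, 43/46) → index 9
j=10: u_10=103/110 ∈ [43/46, 1) → index 10

0 0 2 3 4 4 5 5 8 9 10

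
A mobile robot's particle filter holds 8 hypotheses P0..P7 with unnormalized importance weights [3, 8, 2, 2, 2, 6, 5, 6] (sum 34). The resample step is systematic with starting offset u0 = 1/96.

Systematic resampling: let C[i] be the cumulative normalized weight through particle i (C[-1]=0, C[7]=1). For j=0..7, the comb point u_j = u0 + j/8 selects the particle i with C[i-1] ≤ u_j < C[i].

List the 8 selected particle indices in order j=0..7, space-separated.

0 1 1 3 5 5 6 7

C = [3/34, 11/34, 13/34, 15/34, 1/2, 23/34, 14/17, 1]
j=0: u_0=1/96 ∈ [0, 3/34) → index 0
j=1: u_1=13/96 ∈ [3/34, 11/34) → index 1
j=2: u_2=25/96 ∈ [3/34, 11/34) → index 1
j=3: u_3=37/96 ∈ [13/34, 15/34) → index 3
j=4: u_4=49/96 ∈ [1/2, 23/34) → index 5
j=5: u_5=61/96 ∈ [1/2, 23/34) → index 5
j=6: u_6=73/96 ∈ [23/34, 14/17) → index 6
j=7: u_7=85/96 ∈ [14/17, 1) → index 7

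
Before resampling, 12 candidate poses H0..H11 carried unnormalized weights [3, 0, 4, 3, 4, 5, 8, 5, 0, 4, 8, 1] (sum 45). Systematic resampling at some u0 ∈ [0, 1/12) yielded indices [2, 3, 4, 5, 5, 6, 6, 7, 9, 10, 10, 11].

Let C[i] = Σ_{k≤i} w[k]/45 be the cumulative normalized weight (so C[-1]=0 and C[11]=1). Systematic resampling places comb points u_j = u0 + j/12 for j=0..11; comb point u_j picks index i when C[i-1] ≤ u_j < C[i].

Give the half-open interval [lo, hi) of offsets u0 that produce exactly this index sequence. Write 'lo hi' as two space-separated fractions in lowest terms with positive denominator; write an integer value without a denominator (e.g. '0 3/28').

C = [1/15, 1/15, 7/45, 2/9, 14/45, 19/45, 3/5, 32/45, 32/45, 4/5, 44/45, 1]
j=0 picked index 2: u0 ∈ [1/15, 7/45)
j=1 picked index 3: u0 ∈ [13/180, 5/36)
j=2 picked index 4: u0 ∈ [1/18, 13/90)
j=3 picked index 5: u0 ∈ [11/180, 31/180)
j=4 picked index 5: u0 ∈ [-1/45, 4/45)
j=5 picked index 6: u0 ∈ [1/180, 11/60)
j=6 picked index 6: u0 ∈ [-7/90, 1/10)
j=7 picked index 7: u0 ∈ [1/60, 23/180)
j=8 picked index 9: u0 ∈ [2/45, 2/15)
j=9 picked index 10: u0 ∈ [1/20, 41/180)
j=10 picked index 10: u0 ∈ [-1/30, 13/90)
j=11 picked index 11: u0 ∈ [11/180, 1/12)
intersection: [13/180, 1/12)

13/180 1/12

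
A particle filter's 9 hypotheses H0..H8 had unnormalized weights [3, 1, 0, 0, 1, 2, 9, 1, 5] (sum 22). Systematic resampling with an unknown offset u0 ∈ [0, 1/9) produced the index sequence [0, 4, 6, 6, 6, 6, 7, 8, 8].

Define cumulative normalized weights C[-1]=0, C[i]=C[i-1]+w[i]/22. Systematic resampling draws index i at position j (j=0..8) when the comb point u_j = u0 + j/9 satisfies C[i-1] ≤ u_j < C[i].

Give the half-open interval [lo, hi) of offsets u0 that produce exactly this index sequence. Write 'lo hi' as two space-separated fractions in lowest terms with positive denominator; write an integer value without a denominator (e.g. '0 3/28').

C = [3/22, 2/11, 2/11, 2/11, 5/22, 7/22, 8/11, 17/22, 1]
j=0 picked index 0: u0 ∈ [0, 3/22)
j=1 picked index 4: u0 ∈ [7/99, 23/198)
j=2 picked index 6: u0 ∈ [19/198, 50/99)
j=3 picked index 6: u0 ∈ [-1/66, 13/33)
j=4 picked index 6: u0 ∈ [-25/198, 28/99)
j=5 picked index 6: u0 ∈ [-47/198, 17/99)
j=6 picked index 7: u0 ∈ [2/33, 7/66)
j=7 picked index 8: u0 ∈ [-1/198, 2/9)
j=8 picked index 8: u0 ∈ [-23/198, 1/9)
intersection: [19/198, 7/66)

19/198 7/66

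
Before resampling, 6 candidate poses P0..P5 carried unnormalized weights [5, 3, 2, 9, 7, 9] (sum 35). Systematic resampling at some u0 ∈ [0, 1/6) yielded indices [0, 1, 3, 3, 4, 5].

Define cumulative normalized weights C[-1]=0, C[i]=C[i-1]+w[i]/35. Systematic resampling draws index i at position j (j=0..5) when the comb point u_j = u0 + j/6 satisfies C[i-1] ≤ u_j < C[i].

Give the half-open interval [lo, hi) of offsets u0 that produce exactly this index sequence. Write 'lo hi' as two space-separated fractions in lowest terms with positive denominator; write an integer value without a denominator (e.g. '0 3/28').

0 3/70

C = [1/7, 8/35, 2/7, 19/35, 26/35, 1]
j=0 picked index 0: u0 ∈ [0, 1/7)
j=1 picked index 1: u0 ∈ [-1/42, 13/210)
j=2 picked index 3: u0 ∈ [-1/21, 22/105)
j=3 picked index 3: u0 ∈ [-3/14, 3/70)
j=4 picked index 4: u0 ∈ [-13/105, 8/105)
j=5 picked index 5: u0 ∈ [-19/210, 1/6)
intersection: [0, 3/70)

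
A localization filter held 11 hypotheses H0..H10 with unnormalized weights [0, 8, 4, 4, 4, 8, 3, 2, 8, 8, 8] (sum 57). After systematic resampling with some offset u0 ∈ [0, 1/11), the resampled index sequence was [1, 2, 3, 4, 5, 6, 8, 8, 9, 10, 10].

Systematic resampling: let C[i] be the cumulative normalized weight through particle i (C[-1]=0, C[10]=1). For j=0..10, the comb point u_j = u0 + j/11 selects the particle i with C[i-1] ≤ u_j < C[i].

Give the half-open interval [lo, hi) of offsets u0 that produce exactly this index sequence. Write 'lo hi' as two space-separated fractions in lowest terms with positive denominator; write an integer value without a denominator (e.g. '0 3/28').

C = [0, 8/57, 4/19, 16/57, 20/57, 28/57, 31/57, 11/19, 41/57, 49/57, 1]
j=0 picked index 1: u0 ∈ [0, 8/57)
j=1 picked index 2: u0 ∈ [31/627, 25/209)
j=2 picked index 3: u0 ∈ [6/209, 62/627)
j=3 picked index 4: u0 ∈ [5/627, 49/627)
j=4 picked index 5: u0 ∈ [-8/627, 80/627)
j=5 picked index 6: u0 ∈ [23/627, 56/627)
j=6 picked index 8: u0 ∈ [7/209, 109/627)
j=7 picked index 8: u0 ∈ [-12/209, 52/627)
j=8 picked index 9: u0 ∈ [-5/627, 83/627)
j=9 picked index 10: u0 ∈ [26/627, 2/11)
j=10 picked index 10: u0 ∈ [-31/627, 1/11)
intersection: [31/627, 49/627)

31/627 49/627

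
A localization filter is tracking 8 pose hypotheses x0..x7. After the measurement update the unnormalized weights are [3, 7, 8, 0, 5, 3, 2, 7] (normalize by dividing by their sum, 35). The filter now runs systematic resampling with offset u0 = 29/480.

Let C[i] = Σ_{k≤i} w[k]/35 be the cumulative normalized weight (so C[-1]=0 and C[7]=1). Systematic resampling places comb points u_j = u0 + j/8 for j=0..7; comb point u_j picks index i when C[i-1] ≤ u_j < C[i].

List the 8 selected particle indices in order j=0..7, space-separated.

0 1 2 2 4 5 7 7

C = [3/35, 2/7, 18/35, 18/35, 23/35, 26/35, 4/5, 1]
j=0: u_0=29/480 ∈ [0, 3/35) → index 0
j=1: u_1=89/480 ∈ [3/35, 2/7) → index 1
j=2: u_2=149/480 ∈ [2/7, 18/35) → index 2
j=3: u_3=209/480 ∈ [2/7, 18/35) → index 2
j=4: u_4=269/480 ∈ [18/35, 23/35) → index 4
j=5: u_5=329/480 ∈ [23/35, 26/35) → index 5
j=6: u_6=389/480 ∈ [4/5, 1) → index 7
j=7: u_7=449/480 ∈ [4/5, 1) → index 7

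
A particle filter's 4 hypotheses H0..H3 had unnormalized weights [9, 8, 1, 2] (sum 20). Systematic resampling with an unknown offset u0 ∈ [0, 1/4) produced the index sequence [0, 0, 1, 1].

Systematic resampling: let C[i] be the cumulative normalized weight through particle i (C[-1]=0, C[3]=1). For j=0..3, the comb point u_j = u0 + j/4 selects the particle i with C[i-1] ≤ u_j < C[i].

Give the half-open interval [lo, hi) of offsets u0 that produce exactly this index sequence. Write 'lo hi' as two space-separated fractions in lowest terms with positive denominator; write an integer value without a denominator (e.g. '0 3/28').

C = [9/20, 17/20, 9/10, 1]
j=0 picked index 0: u0 ∈ [0, 9/20)
j=1 picked index 0: u0 ∈ [-1/4, 1/5)
j=2 picked index 1: u0 ∈ [-1/20, 7/20)
j=3 picked index 1: u0 ∈ [-3/10, 1/10)
intersection: [0, 1/10)

0 1/10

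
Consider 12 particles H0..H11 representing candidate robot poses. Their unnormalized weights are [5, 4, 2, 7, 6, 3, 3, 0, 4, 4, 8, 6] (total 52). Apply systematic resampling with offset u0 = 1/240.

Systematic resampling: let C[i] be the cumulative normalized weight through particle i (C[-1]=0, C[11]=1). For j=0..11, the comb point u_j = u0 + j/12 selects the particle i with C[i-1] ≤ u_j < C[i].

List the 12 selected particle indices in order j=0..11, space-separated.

0 0 1 3 3 4 5 8 9 10 10 11

C = [5/52, 9/52, 11/52, 9/26, 6/13, 27/52, 15/26, 15/26, 17/26, 19/26, 23/26, 1]
j=0: u_0=1/240 ∈ [0, 5/52) → index 0
j=1: u_1=7/80 ∈ [0, 5/52) → index 0
j=2: u_2=41/240 ∈ [5/52, 9/52) → index 1
j=3: u_3=61/240 ∈ [11/52, 9/26) → index 3
j=4: u_4=27/80 ∈ [11/52, 9/26) → index 3
j=5: u_5=101/240 ∈ [9/26, 6/13) → index 4
j=6: u_6=121/240 ∈ [6/13, 27/52) → index 5
j=7: u_7=47/80 ∈ [15/26, 17/26) → index 8
j=8: u_8=161/240 ∈ [17/26, 19/26) → index 9
j=9: u_9=181/240 ∈ [19/26, 23/26) → index 10
j=10: u_10=67/80 ∈ [19/26, 23/26) → index 10
j=11: u_11=221/240 ∈ [23/26, 1) → index 11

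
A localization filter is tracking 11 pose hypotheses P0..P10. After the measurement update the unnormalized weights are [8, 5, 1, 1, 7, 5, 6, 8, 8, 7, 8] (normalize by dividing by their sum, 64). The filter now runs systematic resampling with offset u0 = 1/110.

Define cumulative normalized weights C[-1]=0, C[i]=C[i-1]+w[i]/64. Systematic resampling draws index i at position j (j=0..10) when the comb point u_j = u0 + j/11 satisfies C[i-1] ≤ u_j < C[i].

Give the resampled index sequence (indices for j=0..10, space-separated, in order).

C = [1/8, 13/64, 7/32, 15/64, 11/32, 27/64, 33/64, 41/64, 49/64, 7/8, 1]
j=0: u_0=1/110 ∈ [0, 1/8) → index 0
j=1: u_1=1/10 ∈ [0, 1/8) → index 0
j=2: u_2=21/110 ∈ [1/8, 13/64) → index 1
j=3: u_3=31/110 ∈ [15/64, 11/32) → index 4
j=4: u_4=41/110 ∈ [11/32, 27/64) → index 5
j=5: u_5=51/110 ∈ [27/64, 33/64) → index 6
j=6: u_6=61/110 ∈ [33/64, 41/64) → index 7
j=7: u_7=71/110 ∈ [41/64, 49/64) → index 8
j=8: u_8=81/110 ∈ [41/64, 49/64) → index 8
j=9: u_9=91/110 ∈ [49/64, 7/8) → index 9
j=10: u_10=101/110 ∈ [7/8, 1) → index 10

0 0 1 4 5 6 7 8 8 9 10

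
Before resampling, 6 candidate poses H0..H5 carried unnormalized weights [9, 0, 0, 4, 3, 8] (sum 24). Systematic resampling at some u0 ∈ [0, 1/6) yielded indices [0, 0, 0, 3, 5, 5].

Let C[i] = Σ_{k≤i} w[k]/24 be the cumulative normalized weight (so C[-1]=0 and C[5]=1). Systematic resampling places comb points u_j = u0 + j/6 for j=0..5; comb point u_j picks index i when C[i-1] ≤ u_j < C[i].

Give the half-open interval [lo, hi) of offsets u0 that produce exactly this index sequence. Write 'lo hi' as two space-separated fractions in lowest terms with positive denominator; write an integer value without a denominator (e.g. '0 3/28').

0 1/24

C = [3/8, 3/8, 3/8, 13/24, 2/3, 1]
j=0 picked index 0: u0 ∈ [0, 3/8)
j=1 picked index 0: u0 ∈ [-1/6, 5/24)
j=2 picked index 0: u0 ∈ [-1/3, 1/24)
j=3 picked index 3: u0 ∈ [-1/8, 1/24)
j=4 picked index 5: u0 ∈ [0, 1/3)
j=5 picked index 5: u0 ∈ [-1/6, 1/6)
intersection: [0, 1/24)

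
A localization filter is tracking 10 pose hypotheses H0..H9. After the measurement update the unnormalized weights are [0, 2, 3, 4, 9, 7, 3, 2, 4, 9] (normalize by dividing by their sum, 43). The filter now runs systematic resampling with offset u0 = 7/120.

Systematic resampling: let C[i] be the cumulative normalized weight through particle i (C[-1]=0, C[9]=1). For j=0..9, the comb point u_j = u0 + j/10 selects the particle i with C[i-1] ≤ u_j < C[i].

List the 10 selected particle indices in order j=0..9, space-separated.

2 3 4 4 5 5 7 8 9 9

C = [0, 2/43, 5/43, 9/43, 18/43, 25/43, 28/43, 30/43, 34/43, 1]
j=0: u_0=7/120 ∈ [2/43, 5/43) → index 2
j=1: u_1=19/120 ∈ [5/43, 9/43) → index 3
j=2: u_2=31/120 ∈ [9/43, 18/43) → index 4
j=3: u_3=43/120 ∈ [9/43, 18/43) → index 4
j=4: u_4=11/24 ∈ [18/43, 25/43) → index 5
j=5: u_5=67/120 ∈ [18/43, 25/43) → index 5
j=6: u_6=79/120 ∈ [28/43, 30/43) → index 7
j=7: u_7=91/120 ∈ [30/43, 34/43) → index 8
j=8: u_8=103/120 ∈ [34/43, 1) → index 9
j=9: u_9=23/24 ∈ [34/43, 1) → index 9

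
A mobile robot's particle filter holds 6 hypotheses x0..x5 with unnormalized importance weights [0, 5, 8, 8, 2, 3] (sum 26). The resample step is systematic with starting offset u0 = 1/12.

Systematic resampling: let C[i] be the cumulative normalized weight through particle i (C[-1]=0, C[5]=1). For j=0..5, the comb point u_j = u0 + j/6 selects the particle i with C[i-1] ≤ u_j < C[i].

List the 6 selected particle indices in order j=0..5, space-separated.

1 2 2 3 3 5

C = [0, 5/26, 1/2, 21/26, 23/26, 1]
j=0: u_0=1/12 ∈ [0, 5/26) → index 1
j=1: u_1=1/4 ∈ [5/26, 1/2) → index 2
j=2: u_2=5/12 ∈ [5/26, 1/2) → index 2
j=3: u_3=7/12 ∈ [1/2, 21/26) → index 3
j=4: u_4=3/4 ∈ [1/2, 21/26) → index 3
j=5: u_5=11/12 ∈ [23/26, 1) → index 5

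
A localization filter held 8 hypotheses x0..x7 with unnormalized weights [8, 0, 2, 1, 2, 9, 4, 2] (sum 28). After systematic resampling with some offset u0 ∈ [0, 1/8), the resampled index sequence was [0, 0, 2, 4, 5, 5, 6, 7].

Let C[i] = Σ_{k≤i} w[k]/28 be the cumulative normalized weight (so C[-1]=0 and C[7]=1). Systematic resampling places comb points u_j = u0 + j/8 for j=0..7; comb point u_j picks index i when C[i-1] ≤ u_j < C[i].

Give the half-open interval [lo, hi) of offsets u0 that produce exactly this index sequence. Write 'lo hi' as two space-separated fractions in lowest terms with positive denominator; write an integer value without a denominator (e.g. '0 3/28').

3/56 5/56

C = [2/7, 2/7, 5/14, 11/28, 13/28, 11/14, 13/14, 1]
j=0 picked index 0: u0 ∈ [0, 2/7)
j=1 picked index 0: u0 ∈ [-1/8, 9/56)
j=2 picked index 2: u0 ∈ [1/28, 3/28)
j=3 picked index 4: u0 ∈ [1/56, 5/56)
j=4 picked index 5: u0 ∈ [-1/28, 2/7)
j=5 picked index 5: u0 ∈ [-9/56, 9/56)
j=6 picked index 6: u0 ∈ [1/28, 5/28)
j=7 picked index 7: u0 ∈ [3/56, 1/8)
intersection: [3/56, 5/56)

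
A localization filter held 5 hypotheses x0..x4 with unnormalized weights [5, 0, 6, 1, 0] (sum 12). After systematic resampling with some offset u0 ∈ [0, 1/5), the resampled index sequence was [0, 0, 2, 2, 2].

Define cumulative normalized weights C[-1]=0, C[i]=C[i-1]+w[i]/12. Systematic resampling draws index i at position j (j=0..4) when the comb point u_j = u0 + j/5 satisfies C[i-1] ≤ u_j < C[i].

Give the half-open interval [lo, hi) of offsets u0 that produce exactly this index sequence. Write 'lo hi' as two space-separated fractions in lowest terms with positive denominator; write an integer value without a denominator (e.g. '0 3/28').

C = [5/12, 5/12, 11/12, 1, 1]
j=0 picked index 0: u0 ∈ [0, 5/12)
j=1 picked index 0: u0 ∈ [-1/5, 13/60)
j=2 picked index 2: u0 ∈ [1/60, 31/60)
j=3 picked index 2: u0 ∈ [-11/60, 19/60)
j=4 picked index 2: u0 ∈ [-23/60, 7/60)
intersection: [1/60, 7/60)

1/60 7/60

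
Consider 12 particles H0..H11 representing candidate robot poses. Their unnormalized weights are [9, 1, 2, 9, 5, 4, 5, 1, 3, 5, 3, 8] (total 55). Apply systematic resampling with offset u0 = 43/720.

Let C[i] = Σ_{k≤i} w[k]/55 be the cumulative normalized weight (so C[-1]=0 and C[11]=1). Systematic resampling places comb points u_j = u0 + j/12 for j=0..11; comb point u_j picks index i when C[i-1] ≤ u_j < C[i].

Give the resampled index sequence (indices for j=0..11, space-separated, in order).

C = [9/55, 2/11, 12/55, 21/55, 26/55, 6/11, 7/11, 36/55, 39/55, 4/5, 47/55, 1]
j=0: u_0=43/720 ∈ [0, 9/55) → index 0
j=1: u_1=103/720 ∈ [0, 9/55) → index 0
j=2: u_2=163/720 ∈ [12/55, 21/55) → index 3
j=3: u_3=223/720 ∈ [12/55, 21/55) → index 3
j=4: u_4=283/720 ∈ [21/55, 26/55) → index 4
j=5: u_5=343/720 ∈ [26/55, 6/11) → index 5
j=6: u_6=403/720 ∈ [6/11, 7/11) → index 6
j=7: u_7=463/720 ∈ [7/11, 36/55) → index 7
j=8: u_8=523/720 ∈ [39/55, 4/5) → index 9
j=9: u_9=583/720 ∈ [4/5, 47/55) → index 10
j=10: u_10=643/720 ∈ [47/55, 1) → index 11
j=11: u_11=703/720 ∈ [47/55, 1) → index 11

0 0 3 3 4 5 6 7 9 10 11 11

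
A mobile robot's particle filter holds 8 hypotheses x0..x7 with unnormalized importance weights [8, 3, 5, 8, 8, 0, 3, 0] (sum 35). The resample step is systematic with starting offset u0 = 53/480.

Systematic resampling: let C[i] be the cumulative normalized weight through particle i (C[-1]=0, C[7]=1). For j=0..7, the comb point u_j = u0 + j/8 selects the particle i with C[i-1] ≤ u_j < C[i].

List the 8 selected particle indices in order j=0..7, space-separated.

0 1 2 3 3 4 4 6

C = [8/35, 11/35, 16/35, 24/35, 32/35, 32/35, 1, 1]
j=0: u_0=53/480 ∈ [0, 8/35) → index 0
j=1: u_1=113/480 ∈ [8/35, 11/35) → index 1
j=2: u_2=173/480 ∈ [11/35, 16/35) → index 2
j=3: u_3=233/480 ∈ [16/35, 24/35) → index 3
j=4: u_4=293/480 ∈ [16/35, 24/35) → index 3
j=5: u_5=353/480 ∈ [24/35, 32/35) → index 4
j=6: u_6=413/480 ∈ [24/35, 32/35) → index 4
j=7: u_7=473/480 ∈ [32/35, 1) → index 6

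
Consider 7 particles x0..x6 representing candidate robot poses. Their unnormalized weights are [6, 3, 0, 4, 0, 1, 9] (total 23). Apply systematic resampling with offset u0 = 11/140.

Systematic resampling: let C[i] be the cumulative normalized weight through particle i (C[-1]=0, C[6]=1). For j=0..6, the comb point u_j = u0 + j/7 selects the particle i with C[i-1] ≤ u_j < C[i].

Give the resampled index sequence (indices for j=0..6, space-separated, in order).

0 0 1 3 6 6 6

C = [6/23, 9/23, 9/23, 13/23, 13/23, 14/23, 1]
j=0: u_0=11/140 ∈ [0, 6/23) → index 0
j=1: u_1=31/140 ∈ [0, 6/23) → index 0
j=2: u_2=51/140 ∈ [6/23, 9/23) → index 1
j=3: u_3=71/140 ∈ [9/23, 13/23) → index 3
j=4: u_4=13/20 ∈ [14/23, 1) → index 6
j=5: u_5=111/140 ∈ [14/23, 1) → index 6
j=6: u_6=131/140 ∈ [14/23, 1) → index 6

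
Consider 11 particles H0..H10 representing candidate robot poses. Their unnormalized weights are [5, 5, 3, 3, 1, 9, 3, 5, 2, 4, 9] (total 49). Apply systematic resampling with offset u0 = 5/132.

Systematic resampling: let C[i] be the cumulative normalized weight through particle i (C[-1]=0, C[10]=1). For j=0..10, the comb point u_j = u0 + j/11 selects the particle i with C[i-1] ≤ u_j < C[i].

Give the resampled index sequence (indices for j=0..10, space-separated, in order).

0 1 2 3 5 5 6 7 9 10 10

C = [5/49, 10/49, 13/49, 16/49, 17/49, 26/49, 29/49, 34/49, 36/49, 40/49, 1]
j=0: u_0=5/132 ∈ [0, 5/49) → index 0
j=1: u_1=17/132 ∈ [5/49, 10/49) → index 1
j=2: u_2=29/132 ∈ [10/49, 13/49) → index 2
j=3: u_3=41/132 ∈ [13/49, 16/49) → index 3
j=4: u_4=53/132 ∈ [17/49, 26/49) → index 5
j=5: u_5=65/132 ∈ [17/49, 26/49) → index 5
j=6: u_6=7/12 ∈ [26/49, 29/49) → index 6
j=7: u_7=89/132 ∈ [29/49, 34/49) → index 7
j=8: u_8=101/132 ∈ [36/49, 40/49) → index 9
j=9: u_9=113/132 ∈ [40/49, 1) → index 10
j=10: u_10=125/132 ∈ [40/49, 1) → index 10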